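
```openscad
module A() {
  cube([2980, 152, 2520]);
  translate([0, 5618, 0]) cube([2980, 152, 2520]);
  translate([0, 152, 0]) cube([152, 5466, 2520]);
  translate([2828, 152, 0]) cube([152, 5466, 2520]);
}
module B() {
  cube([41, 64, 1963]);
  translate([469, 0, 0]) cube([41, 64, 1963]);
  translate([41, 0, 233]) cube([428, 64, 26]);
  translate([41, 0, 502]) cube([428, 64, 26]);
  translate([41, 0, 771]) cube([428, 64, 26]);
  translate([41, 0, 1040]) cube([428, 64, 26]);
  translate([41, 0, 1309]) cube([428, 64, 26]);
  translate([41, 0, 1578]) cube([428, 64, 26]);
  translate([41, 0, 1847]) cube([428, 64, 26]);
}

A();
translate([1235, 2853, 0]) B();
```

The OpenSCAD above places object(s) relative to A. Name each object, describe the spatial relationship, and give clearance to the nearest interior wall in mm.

A is a house frame. B is a ladder. The ladder sits inside the house frame, centred. The clearance to the nearest interior wall is 1083 mm.

Clearances: x = 1083, y = 2701; minimum 1083 mm.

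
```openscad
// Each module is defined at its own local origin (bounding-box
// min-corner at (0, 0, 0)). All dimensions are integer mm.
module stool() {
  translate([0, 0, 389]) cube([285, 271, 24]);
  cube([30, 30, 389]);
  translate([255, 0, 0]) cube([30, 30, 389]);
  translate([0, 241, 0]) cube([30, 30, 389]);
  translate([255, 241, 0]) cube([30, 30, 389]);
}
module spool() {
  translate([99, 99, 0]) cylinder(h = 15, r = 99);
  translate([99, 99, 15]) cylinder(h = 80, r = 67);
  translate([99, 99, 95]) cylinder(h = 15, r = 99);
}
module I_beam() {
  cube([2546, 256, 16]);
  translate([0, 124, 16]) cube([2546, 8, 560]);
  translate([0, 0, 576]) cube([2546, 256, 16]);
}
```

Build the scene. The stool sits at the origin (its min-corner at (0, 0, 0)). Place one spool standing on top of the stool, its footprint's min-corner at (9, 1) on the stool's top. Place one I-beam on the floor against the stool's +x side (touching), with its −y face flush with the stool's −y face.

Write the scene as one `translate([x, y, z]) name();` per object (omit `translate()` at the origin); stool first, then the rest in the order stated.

stool();
translate([9, 1, 413]) spool();
translate([285, 0, 0]) I_beam();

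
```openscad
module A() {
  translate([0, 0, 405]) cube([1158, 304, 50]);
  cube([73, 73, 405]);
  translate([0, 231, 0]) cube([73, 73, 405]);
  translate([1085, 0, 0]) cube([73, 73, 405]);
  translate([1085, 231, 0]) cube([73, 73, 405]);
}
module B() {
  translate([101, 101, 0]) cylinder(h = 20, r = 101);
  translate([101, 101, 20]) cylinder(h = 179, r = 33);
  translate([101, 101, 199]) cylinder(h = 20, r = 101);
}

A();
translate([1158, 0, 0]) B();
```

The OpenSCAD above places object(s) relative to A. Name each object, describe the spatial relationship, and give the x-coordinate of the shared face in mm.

The bench's +x face and the spool's −x face are both at x = 1158 mm.

A is a bench. B is a spool. The spool is against the bench's +x side, with their −y faces flush. The x-coordinate of the shared face is 1158 mm.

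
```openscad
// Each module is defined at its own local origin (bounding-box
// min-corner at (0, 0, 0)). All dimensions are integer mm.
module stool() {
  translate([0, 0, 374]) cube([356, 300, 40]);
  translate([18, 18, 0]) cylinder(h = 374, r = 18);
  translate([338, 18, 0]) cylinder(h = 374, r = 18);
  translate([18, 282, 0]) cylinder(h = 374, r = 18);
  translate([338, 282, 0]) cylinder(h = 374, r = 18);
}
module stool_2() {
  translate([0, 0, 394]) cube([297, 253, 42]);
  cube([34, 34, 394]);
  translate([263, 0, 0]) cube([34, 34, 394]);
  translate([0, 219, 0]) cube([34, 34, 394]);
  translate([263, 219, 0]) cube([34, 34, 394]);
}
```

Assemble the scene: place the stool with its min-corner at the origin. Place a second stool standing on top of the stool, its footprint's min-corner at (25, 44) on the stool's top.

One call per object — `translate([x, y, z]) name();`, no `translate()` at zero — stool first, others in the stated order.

stool();
translate([25, 44, 414]) stool_2();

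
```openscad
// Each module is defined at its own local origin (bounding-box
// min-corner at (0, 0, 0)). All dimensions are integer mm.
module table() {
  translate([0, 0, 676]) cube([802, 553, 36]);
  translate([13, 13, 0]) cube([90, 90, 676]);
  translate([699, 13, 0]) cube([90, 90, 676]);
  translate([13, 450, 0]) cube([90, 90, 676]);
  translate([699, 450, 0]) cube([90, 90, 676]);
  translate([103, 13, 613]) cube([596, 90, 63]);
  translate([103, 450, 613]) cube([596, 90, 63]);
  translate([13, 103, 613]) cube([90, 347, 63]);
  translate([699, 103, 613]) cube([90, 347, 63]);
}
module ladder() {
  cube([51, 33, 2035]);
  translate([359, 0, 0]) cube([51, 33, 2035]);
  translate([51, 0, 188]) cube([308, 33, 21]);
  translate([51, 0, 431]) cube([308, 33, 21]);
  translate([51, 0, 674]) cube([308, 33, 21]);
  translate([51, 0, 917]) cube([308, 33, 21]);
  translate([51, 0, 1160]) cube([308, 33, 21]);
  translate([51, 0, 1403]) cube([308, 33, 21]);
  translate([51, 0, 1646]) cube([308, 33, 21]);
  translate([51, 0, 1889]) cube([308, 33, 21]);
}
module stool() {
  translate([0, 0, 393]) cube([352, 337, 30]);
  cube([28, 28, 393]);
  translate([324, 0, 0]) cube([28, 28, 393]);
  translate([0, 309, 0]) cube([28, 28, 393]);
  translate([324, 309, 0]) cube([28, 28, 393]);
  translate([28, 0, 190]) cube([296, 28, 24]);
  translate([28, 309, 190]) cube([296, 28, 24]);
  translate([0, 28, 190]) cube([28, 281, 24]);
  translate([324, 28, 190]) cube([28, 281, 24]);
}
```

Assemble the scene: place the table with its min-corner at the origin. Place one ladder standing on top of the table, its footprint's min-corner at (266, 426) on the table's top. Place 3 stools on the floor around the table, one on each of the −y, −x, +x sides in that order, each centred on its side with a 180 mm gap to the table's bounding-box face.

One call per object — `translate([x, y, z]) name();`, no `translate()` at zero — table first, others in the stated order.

table();
translate([266, 426, 712]) ladder();
translate([225, -517, 0]) stool();
translate([-532, 108, 0]) stool();
translate([982, 108, 0]) stool();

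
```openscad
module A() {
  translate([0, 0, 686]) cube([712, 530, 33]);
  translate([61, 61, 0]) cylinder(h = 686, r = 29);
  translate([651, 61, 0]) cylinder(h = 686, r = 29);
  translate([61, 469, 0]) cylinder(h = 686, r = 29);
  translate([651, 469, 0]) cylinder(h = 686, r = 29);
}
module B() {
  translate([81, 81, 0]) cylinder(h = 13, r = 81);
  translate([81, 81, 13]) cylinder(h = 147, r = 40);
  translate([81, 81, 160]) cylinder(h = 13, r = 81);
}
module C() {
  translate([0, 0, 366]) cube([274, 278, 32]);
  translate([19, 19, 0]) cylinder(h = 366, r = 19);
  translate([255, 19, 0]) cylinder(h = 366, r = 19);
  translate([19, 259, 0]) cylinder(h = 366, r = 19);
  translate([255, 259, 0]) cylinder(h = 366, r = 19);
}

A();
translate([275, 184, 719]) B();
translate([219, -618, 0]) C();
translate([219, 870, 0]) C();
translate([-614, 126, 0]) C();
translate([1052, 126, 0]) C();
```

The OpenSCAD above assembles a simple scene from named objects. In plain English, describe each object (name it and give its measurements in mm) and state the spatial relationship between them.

A is a table with a 712×530 mm rectangular top, 33 mm thick, top surface at z = 719 mm, supported by four round legs of 58 mm diameter, each leg's bounding box inset 32 mm from the nearest pair of top edges, running from the floor.

B is a spool: two coaxial disc flanges of radius 81 mm and thickness 13 mm, joined by a core cylinder of radius 40 mm and height 147 mm. The lower flange rests on z = 0 and the three cylinders share a vertical axis.

C is a simple wooden stool: a rectangular seat 274 mm (x) by 278 mm (y), 32 mm thick, top face at z = 398 mm, on four round legs, each 38 mm in diameter. The legs rest on z = 0, each leg's axis is inset half a diameter from the nearest pair of seat edges (so the leg's bounding box is flush with the corner).

The spool is on top of the table, centred. Four stools sit around the table at the −y, +y, −x, +x sides.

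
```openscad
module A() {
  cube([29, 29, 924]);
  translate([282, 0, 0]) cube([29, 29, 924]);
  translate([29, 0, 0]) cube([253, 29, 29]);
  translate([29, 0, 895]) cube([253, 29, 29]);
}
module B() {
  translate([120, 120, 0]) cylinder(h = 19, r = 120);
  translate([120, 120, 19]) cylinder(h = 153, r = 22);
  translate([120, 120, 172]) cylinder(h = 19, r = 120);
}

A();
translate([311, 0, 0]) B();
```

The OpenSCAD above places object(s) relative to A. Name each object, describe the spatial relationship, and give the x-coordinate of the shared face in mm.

A is a picture frame. B is a spool. The spool is against the picture frame's +x side, with their −y faces flush. The x-coordinate of the shared face is 311 mm.

The picture frame's +x face and the spool's −x face are both at x = 311 mm.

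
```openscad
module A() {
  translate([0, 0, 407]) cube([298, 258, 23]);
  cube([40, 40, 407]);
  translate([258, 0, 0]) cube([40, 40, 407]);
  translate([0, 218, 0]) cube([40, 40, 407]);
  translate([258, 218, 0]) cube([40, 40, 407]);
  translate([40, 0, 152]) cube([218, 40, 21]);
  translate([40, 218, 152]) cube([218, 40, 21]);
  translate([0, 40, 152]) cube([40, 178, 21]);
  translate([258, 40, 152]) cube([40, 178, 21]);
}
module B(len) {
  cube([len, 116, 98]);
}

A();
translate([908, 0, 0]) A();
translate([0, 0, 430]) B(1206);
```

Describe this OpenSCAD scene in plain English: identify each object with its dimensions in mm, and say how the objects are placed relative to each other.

A is a simple wooden stool: a rectangular seat 298 mm (x) by 258 mm (y), 23 mm thick, top face at z = 430 mm, on four square legs, each 40×40 mm in cross-section. The legs rest on z = 0, each flush with a corner of the seat. Four stretchers, 40 mm wide and 21 mm tall, connect adjacent legs with their undersides at z = 152 mm, each running between the inner faces of the legs it joins and aligned with the legs' outer faces on the other axis.

B is a rectangular beam 1206 mm long (x), 116 mm deep (y), 98 mm thick (z).

The beam spans the tops of two stools placed 610 mm apart, resting at z = 430 mm.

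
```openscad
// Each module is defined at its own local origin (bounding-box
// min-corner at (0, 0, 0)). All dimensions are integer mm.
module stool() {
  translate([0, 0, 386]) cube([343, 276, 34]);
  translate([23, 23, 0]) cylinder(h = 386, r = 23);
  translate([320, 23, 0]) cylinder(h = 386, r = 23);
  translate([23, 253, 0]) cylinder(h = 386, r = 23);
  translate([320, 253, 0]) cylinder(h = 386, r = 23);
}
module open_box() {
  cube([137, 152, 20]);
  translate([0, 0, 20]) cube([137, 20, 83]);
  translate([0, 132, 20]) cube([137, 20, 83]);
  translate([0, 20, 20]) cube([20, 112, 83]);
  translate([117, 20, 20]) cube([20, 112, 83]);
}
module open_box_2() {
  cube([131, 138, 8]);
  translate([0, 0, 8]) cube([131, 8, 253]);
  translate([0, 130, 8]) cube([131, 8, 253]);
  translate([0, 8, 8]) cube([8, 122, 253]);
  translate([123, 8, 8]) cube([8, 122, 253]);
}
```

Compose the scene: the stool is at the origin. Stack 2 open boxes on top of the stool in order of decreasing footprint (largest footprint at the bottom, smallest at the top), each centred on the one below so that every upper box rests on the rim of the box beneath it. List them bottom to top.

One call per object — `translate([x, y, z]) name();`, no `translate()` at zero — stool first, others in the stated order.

stool();
translate([103, 62, 420]) open_box();
translate([106, 69, 523]) open_box_2();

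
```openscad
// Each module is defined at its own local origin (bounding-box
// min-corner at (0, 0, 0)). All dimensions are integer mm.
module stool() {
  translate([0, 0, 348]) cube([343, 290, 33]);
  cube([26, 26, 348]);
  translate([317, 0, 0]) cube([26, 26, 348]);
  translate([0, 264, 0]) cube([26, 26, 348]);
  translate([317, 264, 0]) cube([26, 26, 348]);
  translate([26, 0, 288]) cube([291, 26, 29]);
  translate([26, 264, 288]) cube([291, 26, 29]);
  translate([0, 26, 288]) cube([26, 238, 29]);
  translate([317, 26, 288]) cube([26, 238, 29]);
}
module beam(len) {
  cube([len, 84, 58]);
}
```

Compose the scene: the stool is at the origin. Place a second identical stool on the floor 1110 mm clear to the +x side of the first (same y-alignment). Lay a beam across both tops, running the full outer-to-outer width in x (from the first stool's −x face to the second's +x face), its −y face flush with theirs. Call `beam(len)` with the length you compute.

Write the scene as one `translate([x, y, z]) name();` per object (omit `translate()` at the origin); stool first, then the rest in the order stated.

stool();
translate([1453, 0, 0]) stool();
translate([0, 0, 381]) beam(1796);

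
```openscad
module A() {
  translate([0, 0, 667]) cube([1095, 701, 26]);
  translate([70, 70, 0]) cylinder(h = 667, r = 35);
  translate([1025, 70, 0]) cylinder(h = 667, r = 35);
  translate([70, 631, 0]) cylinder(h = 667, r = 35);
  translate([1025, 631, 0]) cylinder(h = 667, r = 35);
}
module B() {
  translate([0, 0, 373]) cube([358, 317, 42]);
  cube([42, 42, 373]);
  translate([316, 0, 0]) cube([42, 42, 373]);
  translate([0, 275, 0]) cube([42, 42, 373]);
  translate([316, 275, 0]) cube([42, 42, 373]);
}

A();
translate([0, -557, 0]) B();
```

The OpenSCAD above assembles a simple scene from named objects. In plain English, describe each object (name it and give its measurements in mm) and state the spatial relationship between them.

A is a table with a 1095×701 mm rectangular top, 26 mm thick, top surface at z = 693 mm, supported by four round legs of 70 mm diameter, each leg's bounding box inset 35 mm from the nearest pair of top edges, running from the floor.

B is a four-legged stool. The seat is a 358×317×42 mm slab whose top surface is at z = 415 mm; four square legs, each 42×42 mm in cross-section, run from the floor (z = 0) to the underside of the seat, each flush with a corner of the seat.

The stool is on the floor beside the table on its −y side.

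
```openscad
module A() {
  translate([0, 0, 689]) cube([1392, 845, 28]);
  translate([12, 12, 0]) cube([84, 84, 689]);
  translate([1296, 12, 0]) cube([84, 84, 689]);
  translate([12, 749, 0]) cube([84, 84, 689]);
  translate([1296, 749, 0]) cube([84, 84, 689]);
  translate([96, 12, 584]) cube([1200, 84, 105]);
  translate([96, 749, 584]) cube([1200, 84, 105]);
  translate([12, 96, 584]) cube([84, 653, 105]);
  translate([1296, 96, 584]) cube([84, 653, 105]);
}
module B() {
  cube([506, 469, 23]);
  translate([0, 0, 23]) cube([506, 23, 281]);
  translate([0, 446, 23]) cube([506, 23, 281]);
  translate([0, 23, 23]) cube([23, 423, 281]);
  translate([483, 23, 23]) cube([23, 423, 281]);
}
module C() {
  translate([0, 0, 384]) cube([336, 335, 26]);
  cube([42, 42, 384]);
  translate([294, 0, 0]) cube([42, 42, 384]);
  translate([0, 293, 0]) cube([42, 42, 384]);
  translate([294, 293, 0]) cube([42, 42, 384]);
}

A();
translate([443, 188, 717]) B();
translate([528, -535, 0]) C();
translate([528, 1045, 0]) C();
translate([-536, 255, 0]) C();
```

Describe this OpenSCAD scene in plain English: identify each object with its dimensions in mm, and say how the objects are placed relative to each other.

A is a table with a 1392×845 mm rectangular top, 28 mm thick, top surface at z = 717 mm, supported by four 84×84 mm square legs, each inset 12 mm from the nearest pair of top edges, running from the floor. Four apron rails, 84 mm thick and 105 mm tall, run between adjacent legs with their top edges flush with the underside of the top and their outer faces flush with the legs' outer faces.

B is an open-topped rectangular box: outside dimensions 506×469×304 mm, with a uniform wall and base thickness of 23 mm. The base is a full 506×469 slab on the floor; four walls sit on top of the base. The front and back walls (the −y and +y sides) span the full width; the two side walls fit between them.

C is a four-legged stool. The seat is 336×335 mm, 26 mm thick, top at z = 410 mm. It stands on four square legs, each 42×42 mm in cross-section, from z = 0 to the seat underside, each flush with a corner of the seat.

The open box is on top of the table, centred. Three stools sit around the table at the −y, +y, −x sides.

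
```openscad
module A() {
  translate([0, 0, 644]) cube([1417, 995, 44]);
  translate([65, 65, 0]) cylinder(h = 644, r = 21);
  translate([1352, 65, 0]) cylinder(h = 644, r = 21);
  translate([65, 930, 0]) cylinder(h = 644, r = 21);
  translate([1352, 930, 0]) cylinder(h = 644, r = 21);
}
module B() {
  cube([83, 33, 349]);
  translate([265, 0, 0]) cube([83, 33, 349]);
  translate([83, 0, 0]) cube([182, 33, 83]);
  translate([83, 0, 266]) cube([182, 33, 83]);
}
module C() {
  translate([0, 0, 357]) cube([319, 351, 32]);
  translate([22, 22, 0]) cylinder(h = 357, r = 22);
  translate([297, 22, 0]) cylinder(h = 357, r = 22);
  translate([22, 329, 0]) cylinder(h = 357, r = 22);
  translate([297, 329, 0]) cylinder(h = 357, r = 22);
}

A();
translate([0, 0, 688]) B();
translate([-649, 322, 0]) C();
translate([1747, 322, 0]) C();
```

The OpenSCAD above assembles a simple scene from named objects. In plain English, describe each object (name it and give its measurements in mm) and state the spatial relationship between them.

A is a rectangular dining table. The top is 1417×995×44 mm with its upper surface at z = 688 mm. It stands on four round legs of 42 mm diameter, each leg's bounding box inset 44 mm from the nearest pair of top edges, running from the floor to the underside of the top.

B is a rectangular picture frame lying in the x–z plane (depth along y). The opening is 182 mm wide (x) by 183 mm tall (z), surrounded by a border 83 mm wide on all four sides. The frame is 33 mm deep and is made of two full-height vertical stiles with two horizontal rails fitted between them.

C is a four-legged stool. The seat is 319×351 mm, 32 mm thick, top at z = 389 mm. It stands on four round legs, each 44 mm in diameter, from z = 0 to the seat underside, each leg's axis is inset half a diameter from the nearest pair of seat edges (so the leg's bounding box is flush with the corner).

The picture frame is on top of the table. Two stools sit around the table at the −x, +x sides.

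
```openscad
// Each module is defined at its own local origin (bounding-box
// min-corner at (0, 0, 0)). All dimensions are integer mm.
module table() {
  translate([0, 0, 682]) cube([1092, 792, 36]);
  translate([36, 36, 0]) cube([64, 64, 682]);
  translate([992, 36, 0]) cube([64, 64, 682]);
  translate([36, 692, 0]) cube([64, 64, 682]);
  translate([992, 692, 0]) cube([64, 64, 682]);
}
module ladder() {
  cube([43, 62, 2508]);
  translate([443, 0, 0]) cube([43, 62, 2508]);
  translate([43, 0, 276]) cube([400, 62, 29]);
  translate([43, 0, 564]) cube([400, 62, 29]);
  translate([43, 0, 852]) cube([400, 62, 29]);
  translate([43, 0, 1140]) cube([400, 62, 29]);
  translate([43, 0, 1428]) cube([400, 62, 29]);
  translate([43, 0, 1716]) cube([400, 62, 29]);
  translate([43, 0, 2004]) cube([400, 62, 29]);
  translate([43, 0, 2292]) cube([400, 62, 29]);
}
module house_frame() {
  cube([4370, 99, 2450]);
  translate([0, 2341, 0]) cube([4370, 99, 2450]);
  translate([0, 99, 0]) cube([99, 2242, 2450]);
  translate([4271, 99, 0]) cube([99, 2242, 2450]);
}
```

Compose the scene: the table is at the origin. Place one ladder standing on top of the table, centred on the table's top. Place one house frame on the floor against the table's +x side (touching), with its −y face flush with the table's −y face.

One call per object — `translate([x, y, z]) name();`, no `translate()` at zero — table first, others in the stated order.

table();
translate([303, 365, 718]) ladder();
translate([1092, 0, 0]) house_frame();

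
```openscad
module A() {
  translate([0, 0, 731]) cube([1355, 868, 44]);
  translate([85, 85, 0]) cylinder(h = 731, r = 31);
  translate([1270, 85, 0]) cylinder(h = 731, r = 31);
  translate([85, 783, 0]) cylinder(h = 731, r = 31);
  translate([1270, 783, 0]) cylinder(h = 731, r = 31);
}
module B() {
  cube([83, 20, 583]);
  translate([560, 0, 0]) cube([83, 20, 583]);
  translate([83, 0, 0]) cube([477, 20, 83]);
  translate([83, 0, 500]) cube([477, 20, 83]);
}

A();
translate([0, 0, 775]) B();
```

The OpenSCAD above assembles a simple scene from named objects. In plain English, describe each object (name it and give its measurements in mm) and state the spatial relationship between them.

A is a table: top 1355 mm (x) × 868 mm (y), 44 mm thick, upper face at z = 775 mm, on four round legs of 62 mm diameter, each leg's bounding box inset 54 mm from the nearest pair of top edges, running from z = 0 to the bottom of the top.

B is a rectangular picture frame lying in the x–z plane (depth along y). The opening is 477 mm wide (x) by 417 mm tall (z), surrounded by a border 83 mm wide on all four sides. The frame is 20 mm deep and is made of two full-height vertical stiles with two horizontal rails fitted between them.

The picture frame is on top of the table.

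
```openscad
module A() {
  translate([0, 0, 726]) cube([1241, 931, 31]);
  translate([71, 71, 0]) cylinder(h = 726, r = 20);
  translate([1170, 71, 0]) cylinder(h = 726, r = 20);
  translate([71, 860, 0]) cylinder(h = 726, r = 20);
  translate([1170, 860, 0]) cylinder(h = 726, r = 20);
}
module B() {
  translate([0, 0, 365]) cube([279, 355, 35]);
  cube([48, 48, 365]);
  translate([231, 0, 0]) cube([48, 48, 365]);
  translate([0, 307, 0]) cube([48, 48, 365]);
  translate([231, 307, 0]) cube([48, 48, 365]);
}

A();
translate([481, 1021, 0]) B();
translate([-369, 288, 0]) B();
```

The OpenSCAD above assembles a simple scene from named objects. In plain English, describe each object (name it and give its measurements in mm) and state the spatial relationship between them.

A is a table: top 1241 mm (x) × 931 mm (y), 31 mm thick, upper face at z = 757 mm, on four round legs of 40 mm diameter, each leg's bounding box inset 51 mm from the nearest pair of top edges, running from z = 0 to the bottom of the top.

B is a four-legged stool. The seat is a 279×355×35 mm slab whose top surface is at z = 400 mm; four square legs, each 48×48 mm in cross-section, run from the floor (z = 0) to the underside of the seat, each flush with a corner of the seat.

Two stools sit around the table at the +y, −x sides.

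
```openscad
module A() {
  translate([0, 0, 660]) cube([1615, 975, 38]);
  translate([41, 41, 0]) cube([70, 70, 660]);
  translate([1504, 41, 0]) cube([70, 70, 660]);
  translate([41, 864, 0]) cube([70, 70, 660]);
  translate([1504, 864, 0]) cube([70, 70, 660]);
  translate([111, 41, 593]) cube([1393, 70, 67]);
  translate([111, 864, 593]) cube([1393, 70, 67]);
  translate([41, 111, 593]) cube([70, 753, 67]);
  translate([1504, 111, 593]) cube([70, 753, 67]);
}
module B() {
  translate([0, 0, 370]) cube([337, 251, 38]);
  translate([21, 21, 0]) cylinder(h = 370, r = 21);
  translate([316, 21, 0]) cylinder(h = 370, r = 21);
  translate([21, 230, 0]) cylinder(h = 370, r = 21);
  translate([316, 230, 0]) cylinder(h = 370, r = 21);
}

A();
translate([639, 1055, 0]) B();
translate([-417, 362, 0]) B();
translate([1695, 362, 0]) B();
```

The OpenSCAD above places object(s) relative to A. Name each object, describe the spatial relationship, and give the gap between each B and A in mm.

Each stool's nearest face is 80 mm from the table's bounding box.

A is a table. B is a stool. Three stools sit around the table at the +y, −x, +x sides. The gap between each stool and the table is 80 mm.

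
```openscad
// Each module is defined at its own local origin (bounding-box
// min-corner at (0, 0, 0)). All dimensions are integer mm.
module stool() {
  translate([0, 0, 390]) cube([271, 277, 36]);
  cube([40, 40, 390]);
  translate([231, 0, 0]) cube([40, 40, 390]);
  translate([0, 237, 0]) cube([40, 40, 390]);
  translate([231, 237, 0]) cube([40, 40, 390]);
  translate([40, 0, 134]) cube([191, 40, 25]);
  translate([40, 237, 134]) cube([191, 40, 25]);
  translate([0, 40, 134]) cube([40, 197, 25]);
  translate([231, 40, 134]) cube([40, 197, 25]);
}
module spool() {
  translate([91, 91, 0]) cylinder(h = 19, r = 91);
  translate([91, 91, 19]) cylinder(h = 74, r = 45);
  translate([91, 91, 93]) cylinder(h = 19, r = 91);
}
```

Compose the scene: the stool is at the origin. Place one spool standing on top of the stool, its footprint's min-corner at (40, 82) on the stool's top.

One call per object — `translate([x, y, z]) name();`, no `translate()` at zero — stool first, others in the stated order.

stool();
translate([40, 82, 426]) spool();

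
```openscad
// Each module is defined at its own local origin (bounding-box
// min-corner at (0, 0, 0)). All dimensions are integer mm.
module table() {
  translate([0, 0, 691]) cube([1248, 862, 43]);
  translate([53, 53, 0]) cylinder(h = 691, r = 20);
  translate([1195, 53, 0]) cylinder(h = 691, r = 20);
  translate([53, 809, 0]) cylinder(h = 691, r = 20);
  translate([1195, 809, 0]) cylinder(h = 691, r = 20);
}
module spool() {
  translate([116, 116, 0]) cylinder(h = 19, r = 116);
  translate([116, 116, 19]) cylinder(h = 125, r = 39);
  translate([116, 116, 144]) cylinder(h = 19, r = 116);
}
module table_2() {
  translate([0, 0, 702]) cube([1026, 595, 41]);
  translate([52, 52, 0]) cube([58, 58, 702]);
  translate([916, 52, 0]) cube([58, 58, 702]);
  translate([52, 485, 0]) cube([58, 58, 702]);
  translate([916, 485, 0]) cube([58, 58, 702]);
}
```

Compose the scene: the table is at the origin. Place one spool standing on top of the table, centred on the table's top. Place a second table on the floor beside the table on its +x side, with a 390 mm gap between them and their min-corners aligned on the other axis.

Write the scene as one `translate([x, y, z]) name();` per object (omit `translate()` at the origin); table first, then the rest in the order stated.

table();
translate([508, 315, 734]) spool();
translate([1638, 0, 0]) table_2();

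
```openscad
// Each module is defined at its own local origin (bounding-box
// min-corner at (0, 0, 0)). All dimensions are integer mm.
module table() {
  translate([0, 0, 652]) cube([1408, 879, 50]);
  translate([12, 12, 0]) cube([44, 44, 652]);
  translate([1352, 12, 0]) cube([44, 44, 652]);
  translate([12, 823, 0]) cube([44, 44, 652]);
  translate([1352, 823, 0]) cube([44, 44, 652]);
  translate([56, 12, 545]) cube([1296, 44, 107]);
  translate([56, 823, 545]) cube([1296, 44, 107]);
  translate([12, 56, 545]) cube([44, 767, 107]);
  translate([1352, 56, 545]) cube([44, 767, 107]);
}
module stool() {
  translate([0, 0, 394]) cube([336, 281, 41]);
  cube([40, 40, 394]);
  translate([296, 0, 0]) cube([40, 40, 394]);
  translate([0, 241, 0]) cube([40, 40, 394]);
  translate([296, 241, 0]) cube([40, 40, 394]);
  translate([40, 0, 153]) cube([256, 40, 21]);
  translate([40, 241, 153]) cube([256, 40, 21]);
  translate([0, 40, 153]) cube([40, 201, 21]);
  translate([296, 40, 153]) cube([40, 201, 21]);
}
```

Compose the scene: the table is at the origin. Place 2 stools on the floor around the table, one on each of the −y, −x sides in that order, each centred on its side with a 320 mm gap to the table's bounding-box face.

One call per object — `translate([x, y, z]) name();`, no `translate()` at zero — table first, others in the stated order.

table();
translate([536, -601, 0]) stool();
translate([-656, 299, 0]) stool();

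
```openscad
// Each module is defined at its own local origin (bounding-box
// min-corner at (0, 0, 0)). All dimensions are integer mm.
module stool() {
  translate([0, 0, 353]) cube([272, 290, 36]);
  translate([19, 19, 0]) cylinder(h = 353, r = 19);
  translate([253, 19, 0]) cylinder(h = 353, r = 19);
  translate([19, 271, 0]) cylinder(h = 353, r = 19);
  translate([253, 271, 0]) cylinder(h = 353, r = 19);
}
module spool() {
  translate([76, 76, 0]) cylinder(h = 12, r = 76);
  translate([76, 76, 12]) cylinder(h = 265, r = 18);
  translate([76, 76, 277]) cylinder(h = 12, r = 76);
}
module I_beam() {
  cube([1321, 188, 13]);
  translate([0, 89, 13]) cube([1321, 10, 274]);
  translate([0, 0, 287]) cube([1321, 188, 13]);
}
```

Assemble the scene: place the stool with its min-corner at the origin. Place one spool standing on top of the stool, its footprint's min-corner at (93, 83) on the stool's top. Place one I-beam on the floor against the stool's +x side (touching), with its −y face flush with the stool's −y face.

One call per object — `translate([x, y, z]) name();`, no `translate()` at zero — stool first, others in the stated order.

stool();
translate([93, 83, 389]) spool();
translate([272, 0, 0]) I_beam();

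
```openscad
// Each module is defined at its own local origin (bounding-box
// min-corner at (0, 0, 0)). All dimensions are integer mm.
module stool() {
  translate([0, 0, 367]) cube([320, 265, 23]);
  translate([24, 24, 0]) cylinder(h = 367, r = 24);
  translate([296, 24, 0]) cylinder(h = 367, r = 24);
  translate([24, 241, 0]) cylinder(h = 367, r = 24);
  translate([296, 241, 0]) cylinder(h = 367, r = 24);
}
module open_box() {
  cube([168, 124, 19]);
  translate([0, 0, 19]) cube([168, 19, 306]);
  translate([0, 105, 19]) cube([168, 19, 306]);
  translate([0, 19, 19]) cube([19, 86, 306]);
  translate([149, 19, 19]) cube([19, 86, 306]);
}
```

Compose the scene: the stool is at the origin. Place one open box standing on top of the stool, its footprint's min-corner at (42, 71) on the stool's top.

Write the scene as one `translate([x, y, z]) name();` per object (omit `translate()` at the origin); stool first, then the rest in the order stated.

stool();
translate([42, 71, 390]) open_box();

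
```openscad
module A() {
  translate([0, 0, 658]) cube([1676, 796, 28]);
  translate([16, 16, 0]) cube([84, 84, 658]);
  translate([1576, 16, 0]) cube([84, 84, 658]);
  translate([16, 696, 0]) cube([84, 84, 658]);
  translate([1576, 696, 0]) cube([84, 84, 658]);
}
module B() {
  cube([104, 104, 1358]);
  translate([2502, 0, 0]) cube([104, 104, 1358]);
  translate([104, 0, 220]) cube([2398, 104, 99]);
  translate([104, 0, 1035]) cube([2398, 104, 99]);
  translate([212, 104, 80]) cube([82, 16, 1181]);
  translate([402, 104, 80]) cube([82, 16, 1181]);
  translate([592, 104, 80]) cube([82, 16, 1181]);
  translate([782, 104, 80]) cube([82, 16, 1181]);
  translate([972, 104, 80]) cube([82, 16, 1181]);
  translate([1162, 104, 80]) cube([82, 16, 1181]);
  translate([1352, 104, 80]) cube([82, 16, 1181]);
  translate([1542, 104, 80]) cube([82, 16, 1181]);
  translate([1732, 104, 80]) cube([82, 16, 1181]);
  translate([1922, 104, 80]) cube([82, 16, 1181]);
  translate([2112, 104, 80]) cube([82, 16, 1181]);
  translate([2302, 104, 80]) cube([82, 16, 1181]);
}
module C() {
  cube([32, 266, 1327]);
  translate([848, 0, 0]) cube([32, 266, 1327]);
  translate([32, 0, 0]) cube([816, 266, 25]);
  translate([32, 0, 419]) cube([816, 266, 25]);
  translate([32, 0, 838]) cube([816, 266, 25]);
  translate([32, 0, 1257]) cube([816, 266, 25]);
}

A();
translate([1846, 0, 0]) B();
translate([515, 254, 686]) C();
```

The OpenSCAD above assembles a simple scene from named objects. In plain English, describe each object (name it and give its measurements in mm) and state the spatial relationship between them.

A is a table with a 1676×796 mm rectangular top, 28 mm thick, top surface at z = 686 mm, supported by four 84×84 mm square legs, each inset 16 mm from the nearest pair of top edges, running from the floor.

B is a fence section. Two 104×104 mm posts, 1358 mm tall, stand on the floor with a clear span of 2398 mm between their inner faces. Two horizontal rails of 104×99 mm section span the gap between the posts with their undersides at z = 220 mm and z = 1035 mm, flush with the posts' −y face. 12 pickets, each 82 mm wide, 16 mm thick and 1181 mm tall, are fixed to the +y face of the rails with their bottoms at z = 80 mm, evenly spaced across the span with equal gaps (rounded down to the nearest mm) at the −x end and between each pair — any rounding remainder accumulates at the +x end.

C is an open bookshelf. Two side panels, each 32 mm thick, 266 mm deep and 1327 mm tall, stand 880 mm apart (outside-to-outside). Between them sit 4 shelves, each 25 mm thick and 266 mm deep, spanning the full gap between the sides. The bottom shelf rests on the floor (its underside at z = 0) and the clear gap between one shelf's top and the next shelf's underside is 394 mm.

The fence section is on the floor beside the table on its +x side. The bookshelf is on top of the table.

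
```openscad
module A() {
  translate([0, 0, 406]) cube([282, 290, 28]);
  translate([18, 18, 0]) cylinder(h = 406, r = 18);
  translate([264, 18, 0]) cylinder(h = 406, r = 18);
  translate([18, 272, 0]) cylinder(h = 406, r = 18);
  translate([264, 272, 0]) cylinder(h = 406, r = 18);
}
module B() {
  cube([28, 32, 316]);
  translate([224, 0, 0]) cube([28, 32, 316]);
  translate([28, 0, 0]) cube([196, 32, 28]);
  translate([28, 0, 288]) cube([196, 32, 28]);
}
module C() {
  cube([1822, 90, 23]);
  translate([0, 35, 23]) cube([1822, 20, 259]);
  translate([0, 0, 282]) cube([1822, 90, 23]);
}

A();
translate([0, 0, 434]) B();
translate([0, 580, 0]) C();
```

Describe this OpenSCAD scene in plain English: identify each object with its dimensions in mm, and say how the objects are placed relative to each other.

A is a four-legged stool. The seat is a 282×290×28 mm slab whose top surface is at z = 434 mm; four round legs, each 36 mm in diameter, run from the floor (z = 0) to the underside of the seat, each leg's axis is inset half a diameter from the nearest pair of seat edges (so the leg's bounding box is flush with the corner).

B is a picture frame with a 196×260 mm rectangular opening (x by z) and a uniform 28 mm border on every side. Frame depth is 32 mm along y. It is built from two vertical stiles running the full outside height and two horizontal rails spanning the gap between the stiles.

C is an I-beam lying along x, 1822 mm long. Overall section height 305 mm. Two flanges 90 mm wide (y) and 23 mm thick, one on the floor and one at the top; a web 20 mm thick runs between them, centred on the flange width.

The picture frame is on top of the stool. The I-beam is on the floor beside the stool on its +y side.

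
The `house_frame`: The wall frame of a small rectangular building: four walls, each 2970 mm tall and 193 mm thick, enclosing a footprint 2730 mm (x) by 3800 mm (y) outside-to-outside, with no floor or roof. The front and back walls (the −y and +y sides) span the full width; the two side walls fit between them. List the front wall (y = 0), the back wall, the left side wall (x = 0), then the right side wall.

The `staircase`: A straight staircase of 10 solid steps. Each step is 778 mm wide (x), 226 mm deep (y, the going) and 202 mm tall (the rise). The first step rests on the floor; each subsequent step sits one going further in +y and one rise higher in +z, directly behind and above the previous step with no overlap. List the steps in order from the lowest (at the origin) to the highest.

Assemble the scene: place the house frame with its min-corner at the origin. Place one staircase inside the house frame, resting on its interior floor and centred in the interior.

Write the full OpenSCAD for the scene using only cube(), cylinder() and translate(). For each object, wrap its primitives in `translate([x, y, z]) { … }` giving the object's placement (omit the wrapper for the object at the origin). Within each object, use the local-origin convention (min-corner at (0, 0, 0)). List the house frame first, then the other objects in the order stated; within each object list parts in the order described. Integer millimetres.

cube([2730, 193, 2970]);
translate([0, 3607, 0]) cube([2730, 193, 2970]);
translate([0, 193, 0]) cube([193, 3414, 2970]);
translate([2537, 193, 0]) cube([193, 3414, 2970]);
translate([976, 770, 0]) {
  cube([778, 226, 202]);
  translate([0, 226, 202]) cube([778, 226, 202]);
  translate([0, 452, 404]) cube([778, 226, 202]);
  translate([0, 678, 606]) cube([778, 226, 202]);
  translate([0, 904, 808]) cube([778, 226, 202]);
  translate([0, 1130, 1010]) cube([778, 226, 202]);
  translate([0, 1356, 1212]) cube([778, 226, 202]);
  translate([0, 1582, 1414]) cube([778, 226, 202]);
  translate([0, 1808, 1616]) cube([778, 226, 202]);
  translate([0, 2034, 1818]) cube([778, 226, 202]);
}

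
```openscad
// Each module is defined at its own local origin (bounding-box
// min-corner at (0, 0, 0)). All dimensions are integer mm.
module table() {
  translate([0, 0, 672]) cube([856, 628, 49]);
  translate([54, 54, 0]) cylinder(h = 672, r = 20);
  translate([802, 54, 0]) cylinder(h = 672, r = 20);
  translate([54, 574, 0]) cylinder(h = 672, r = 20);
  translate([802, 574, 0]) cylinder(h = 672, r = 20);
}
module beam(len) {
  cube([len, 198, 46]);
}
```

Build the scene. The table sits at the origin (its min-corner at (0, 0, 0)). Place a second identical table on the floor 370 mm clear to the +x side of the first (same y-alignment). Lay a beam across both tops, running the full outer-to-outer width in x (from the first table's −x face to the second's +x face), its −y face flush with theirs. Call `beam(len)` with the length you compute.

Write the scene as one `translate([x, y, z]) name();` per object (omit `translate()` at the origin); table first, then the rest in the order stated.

table();
translate([1226, 0, 0]) table();
translate([0, 0, 721]) beam(2082);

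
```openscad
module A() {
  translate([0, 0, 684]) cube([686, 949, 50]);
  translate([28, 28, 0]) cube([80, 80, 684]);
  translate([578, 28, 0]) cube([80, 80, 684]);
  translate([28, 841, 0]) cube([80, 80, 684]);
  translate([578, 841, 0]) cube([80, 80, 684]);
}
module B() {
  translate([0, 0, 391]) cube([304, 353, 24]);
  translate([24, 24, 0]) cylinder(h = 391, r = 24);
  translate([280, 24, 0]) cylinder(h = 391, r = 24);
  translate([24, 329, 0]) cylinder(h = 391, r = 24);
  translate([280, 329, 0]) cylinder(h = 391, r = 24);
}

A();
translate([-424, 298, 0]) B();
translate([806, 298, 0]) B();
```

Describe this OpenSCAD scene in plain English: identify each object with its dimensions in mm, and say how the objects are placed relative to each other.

A is a rectangular dining table. The top is 686×949×50 mm with its upper surface at z = 734 mm. It stands on four 80×80 mm square legs, each inset 28 mm from the nearest pair of top edges, running from the floor to the underside of the top.

B is a four-legged stool. The seat is 304×353 mm, 24 mm thick, top at z = 415 mm. It stands on four round legs, each 48 mm in diameter, from z = 0 to the seat underside, each leg's axis is inset half a diameter from the nearest pair of seat edges (so the leg's bounding box is flush with the corner).

Two stools sit around the table at the −x, +x sides.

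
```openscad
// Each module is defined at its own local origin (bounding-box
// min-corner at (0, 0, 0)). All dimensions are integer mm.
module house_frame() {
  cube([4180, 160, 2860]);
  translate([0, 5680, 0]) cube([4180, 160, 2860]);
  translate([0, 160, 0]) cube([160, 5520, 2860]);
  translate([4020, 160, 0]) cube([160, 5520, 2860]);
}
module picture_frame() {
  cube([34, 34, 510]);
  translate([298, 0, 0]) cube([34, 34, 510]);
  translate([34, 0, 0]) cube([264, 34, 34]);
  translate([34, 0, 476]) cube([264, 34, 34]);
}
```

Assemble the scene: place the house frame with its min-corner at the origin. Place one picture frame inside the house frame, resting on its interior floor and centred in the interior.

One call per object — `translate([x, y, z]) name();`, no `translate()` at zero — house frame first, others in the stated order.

house_frame();
translate([1924, 2903, 0]) picture_frame();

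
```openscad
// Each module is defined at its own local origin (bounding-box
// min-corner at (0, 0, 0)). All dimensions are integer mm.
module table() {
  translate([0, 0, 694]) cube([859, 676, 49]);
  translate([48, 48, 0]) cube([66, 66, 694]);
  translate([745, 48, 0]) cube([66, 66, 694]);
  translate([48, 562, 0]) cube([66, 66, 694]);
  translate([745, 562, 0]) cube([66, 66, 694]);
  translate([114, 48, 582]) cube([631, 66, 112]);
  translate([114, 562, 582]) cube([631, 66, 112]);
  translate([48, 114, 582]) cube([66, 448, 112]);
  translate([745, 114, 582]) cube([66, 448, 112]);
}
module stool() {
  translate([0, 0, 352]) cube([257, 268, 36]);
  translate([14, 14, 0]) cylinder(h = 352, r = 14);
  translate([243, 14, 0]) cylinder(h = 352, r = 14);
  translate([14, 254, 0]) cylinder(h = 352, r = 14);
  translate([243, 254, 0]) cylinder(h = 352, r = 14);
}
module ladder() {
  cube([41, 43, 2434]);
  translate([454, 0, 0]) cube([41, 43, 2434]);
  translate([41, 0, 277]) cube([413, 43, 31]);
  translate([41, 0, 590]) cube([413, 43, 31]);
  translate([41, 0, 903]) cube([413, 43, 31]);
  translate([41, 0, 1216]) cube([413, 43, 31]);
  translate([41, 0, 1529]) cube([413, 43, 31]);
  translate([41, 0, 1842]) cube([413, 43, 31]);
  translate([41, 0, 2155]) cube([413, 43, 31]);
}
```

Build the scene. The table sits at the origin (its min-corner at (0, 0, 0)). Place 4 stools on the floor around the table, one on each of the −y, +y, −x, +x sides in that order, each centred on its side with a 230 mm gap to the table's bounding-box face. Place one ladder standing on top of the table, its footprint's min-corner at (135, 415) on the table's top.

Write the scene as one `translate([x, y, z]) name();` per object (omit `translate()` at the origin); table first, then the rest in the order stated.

table();
translate([301, -498, 0]) stool();
translate([301, 906, 0]) stool();
translate([-487, 204, 0]) stool();
translate([1089, 204, 0]) stool();
translate([135, 415, 743]) ladder();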